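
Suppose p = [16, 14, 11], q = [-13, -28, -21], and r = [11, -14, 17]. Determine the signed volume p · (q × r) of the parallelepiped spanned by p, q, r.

q × r:
i: (-28)·17 - (-21)·(-14) = -476 - 294 = -770
j: (-21)·11 - (-13)·17 = -231 - (-221) = -10
k: (-13)·(-14) - (-28)·11 = 182 - (-308) = 490
q × r = (-770, -10, 490)
p · (q × r) = 16·(-770) + 14·(-10) + 11·490 = -12320 - 140 + 5390 = -7070

-7070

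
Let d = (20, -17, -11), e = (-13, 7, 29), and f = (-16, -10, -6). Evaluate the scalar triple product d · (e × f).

11512

e × f:
i: 7·(-6) - 29·(-10) = -42 - (-290) = 248
j: 29·(-16) - (-13)·(-6) = -464 - 78 = -542
k: (-13)·(-10) - 7·(-16) = 130 - (-112) = 242
e × f = (248, -542, 242)
d · (e × f) = 20·248 + (-17)·(-542) + (-11)·242 = 4960 + 9214 - 2662 = 11512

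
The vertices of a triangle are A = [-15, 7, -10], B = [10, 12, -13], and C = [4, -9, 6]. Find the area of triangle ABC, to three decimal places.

337.231

AB = (25, 5, -3),  AC = (19, -16, 16)
i: 5·16 - (-3)·(-16) = 80 - 48 = 32
j: (-3)·19 - 25·16 = -57 - 400 = -457
k: 25·(-16) - 5·19 = -400 - 95 = -495
AB × AC = (32, -457, -495)
|AB × AC| = √454898 ≈ 674.4613
area = ½ · 674.4613 ≈ 337.231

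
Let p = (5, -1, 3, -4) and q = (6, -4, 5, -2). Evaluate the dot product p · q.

57

p · q = 5·6 + (-1)·(-4) + 3·5 + (-4)·(-2) = 30 + 4 + 15 + 8 = 57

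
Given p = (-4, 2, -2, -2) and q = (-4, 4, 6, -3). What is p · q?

18

p · q = (-4)·(-4) + 2·4 + (-2)·6 + (-2)·(-3) = 16 + 8 - 12 + 6 = 18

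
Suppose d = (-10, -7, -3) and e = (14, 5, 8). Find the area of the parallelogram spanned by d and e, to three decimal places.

73.682

i: (-7)·8 - (-3)·5 = -56 - (-15) = -41
j: (-3)·14 - (-10)·8 = -42 - (-80) = 38
k: (-10)·5 - (-7)·14 = -50 - (-98) = 48
d × e = (-41, 38, 48)
|d × e| = √((-41)² + 38² + 48²) = √5429 ≈ 73.6817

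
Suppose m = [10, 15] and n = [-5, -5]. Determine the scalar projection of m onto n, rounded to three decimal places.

m · n = 10·(-5) + 15·(-5) = -50 - 75 = -125
|n| = √(25 + 25) = √50 ≈ 7.0711
comp_n m = -125 / √50 ≈ -17.678

-17.678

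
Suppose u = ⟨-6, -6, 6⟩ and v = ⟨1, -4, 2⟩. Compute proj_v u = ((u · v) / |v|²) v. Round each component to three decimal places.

(1.429, -5.714, 2.857)

u · v = (-6)·1 + (-6)·(-4) + 6·2 = -6 + 24 + 12 = 30
|v|² = 1 + 16 + 4 = 21
proj_v u = (30/21) · (1, -4, 2) ≈ (1.429, -5.714, 2.857)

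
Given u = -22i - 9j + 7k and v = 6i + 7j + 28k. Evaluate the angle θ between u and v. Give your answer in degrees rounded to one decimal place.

89.9

u · v = (-22)·6 + (-9)·7 + 7·28 = -132 - 63 + 196 = 1
|u|² = 484 + 81 + 49 = 614,  |u| = √614 ≈ 24.779023
|v|² = 36 + 49 + 784 = 869,  |v| = √869 ≈ 29.478806
cos θ = 1 / (24.779023 · 29.478806) ≈ 0.00137
θ = arccos(0.00137) ≈ 89.9°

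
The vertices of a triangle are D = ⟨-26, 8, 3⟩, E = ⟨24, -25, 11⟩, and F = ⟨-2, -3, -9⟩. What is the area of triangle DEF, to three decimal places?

479.605

DE = (50, -33, 8),  DF = (24, -11, -12)
i: (-33)·(-12) - 8·(-11) = 396 - (-88) = 484
j: 8·24 - 50·(-12) = 192 - (-600) = 792
k: 50·(-11) - (-33)·24 = -550 - (-792) = 242
DE × DF = (484, 792, 242)
|DE × DF| = √920084 ≈ 959.2101
area = ½ · 959.2101 ≈ 479.605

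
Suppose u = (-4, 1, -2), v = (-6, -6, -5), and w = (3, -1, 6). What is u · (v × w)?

137

v × w:
i: (-6)·6 - (-5)·(-1) = -36 - 5 = -41
j: (-5)·3 - (-6)·6 = -15 - (-36) = 21
k: (-6)·(-1) - (-6)·3 = 6 - (-18) = 24
v × w = (-41, 21, 24)
u · (v × w) = (-4)·(-41) + 1·21 + (-2)·24 = 164 + 21 - 48 = 137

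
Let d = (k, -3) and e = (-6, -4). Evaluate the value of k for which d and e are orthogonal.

d · e = k·(-6) + (-3)·(-4) = 12 - 6k
Set equal to 0: -6k = -12, so k = 2.

2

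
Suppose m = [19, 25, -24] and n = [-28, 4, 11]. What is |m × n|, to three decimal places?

976.824

i: 25·11 - (-24)·4 = 275 - (-96) = 371
j: (-24)·(-28) - 19·11 = 672 - 209 = 463
k: 19·4 - 25·(-28) = 76 - (-700) = 776
m × n = (371, 463, 776)
|m × n| = √(371² + 463² + 776²) = √954186 ≈ 976.8244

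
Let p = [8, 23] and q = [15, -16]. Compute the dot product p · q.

p · q = 8·15 + 23·(-16) = 120 - 368 = -248

-248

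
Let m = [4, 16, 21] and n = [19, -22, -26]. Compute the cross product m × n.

(46, 503, -392)

i: 16·(-26) - 21·(-22) = -416 - (-462) = 46
j: 21·19 - 4·(-26) = 399 - (-104) = 503
k: 4·(-22) - 16·19 = -88 - 304 = -392
m × n = (46, 503, -392)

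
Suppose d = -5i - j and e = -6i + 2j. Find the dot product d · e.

d · e = (-5)·(-6) + (-1)·2 = 30 - 2 = 28

28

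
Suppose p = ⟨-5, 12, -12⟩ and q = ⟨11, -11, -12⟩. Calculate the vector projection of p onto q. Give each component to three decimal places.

p · q = (-5)·11 + 12·(-11) + (-12)·(-12) = -55 - 132 + 144 = -43
|q|² = 121 + 121 + 144 = 386
proj_q p = (-43/386) · (11, -11, -12) ≈ (-1.225, 1.225, 1.337)

(-1.225, 1.225, 1.337)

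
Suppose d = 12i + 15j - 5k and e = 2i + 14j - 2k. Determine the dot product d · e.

d · e = 12·2 + 15·14 + (-5)·(-2) = 24 + 210 + 10 = 244

244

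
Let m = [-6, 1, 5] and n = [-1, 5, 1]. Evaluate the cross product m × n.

(-24, 1, -29)

i: 1·1 - 5·5 = 1 - 25 = -24
j: 5·(-1) - (-6)·1 = -5 - (-6) = 1
k: (-6)·5 - 1·(-1) = -30 - (-1) = -29
m × n = (-24, 1, -29)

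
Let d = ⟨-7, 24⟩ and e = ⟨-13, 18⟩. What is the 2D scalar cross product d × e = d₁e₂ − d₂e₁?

186

(-7)·18 - 24·(-13) = -126 - (-312) = 186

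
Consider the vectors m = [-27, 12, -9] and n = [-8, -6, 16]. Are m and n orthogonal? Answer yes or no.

yes

m · n = (-27)·(-8) + 12·(-6) + (-9)·16 = 216 - 72 - 144 = 0
Zero, so the vectors are orthogonal.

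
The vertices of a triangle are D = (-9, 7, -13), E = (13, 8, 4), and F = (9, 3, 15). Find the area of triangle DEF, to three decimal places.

DE = (22, 1, 17),  DF = (18, -4, 28)
i: 1·28 - 17·(-4) = 28 - (-68) = 96
j: 17·18 - 22·28 = 306 - 616 = -310
k: 22·(-4) - 1·18 = -88 - 18 = -106
DE × DF = (96, -310, -106)
|DE × DF| = √116552 ≈ 341.3971
area = ½ · 341.3971 ≈ 170.699

170.699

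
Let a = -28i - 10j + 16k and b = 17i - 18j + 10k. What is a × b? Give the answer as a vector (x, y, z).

(188, 552, 674)

i: (-10)·10 - 16·(-18) = -100 - (-288) = 188
j: 16·17 - (-28)·10 = 272 - (-280) = 552
k: (-28)·(-18) - (-10)·17 = 504 - (-170) = 674
a × b = (188, 552, 674)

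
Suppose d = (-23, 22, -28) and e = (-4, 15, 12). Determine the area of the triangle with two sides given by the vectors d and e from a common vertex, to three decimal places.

i: 22·12 - (-28)·15 = 264 - (-420) = 684
j: (-28)·(-4) - (-23)·12 = 112 - (-276) = 388
k: (-23)·15 - 22·(-4) = -345 - (-88) = -257
d × e = (684, 388, -257)
|d × e| = √(684² + 388² + (-257)²) = √684449 ≈ 827.3143
area = ½ · 827.3143 ≈ 413.657

413.657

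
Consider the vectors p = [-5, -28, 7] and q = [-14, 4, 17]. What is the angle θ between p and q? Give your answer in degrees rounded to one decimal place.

p · q = (-5)·(-14) + (-28)·4 + 7·17 = 70 - 112 + 119 = 77
|p|² = 25 + 784 + 49 = 858,  |p| = √858 ≈ 29.291637
|q|² = 196 + 16 + 289 = 501,  |q| = √501 ≈ 22.383029
cos θ = 77 / (29.291637 · 22.383029) ≈ 0.11744
θ = arccos(0.11744) ≈ 83.3°

83.3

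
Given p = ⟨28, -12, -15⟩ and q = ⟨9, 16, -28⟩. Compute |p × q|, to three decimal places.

1030.589

i: (-12)·(-28) - (-15)·16 = 336 - (-240) = 576
j: (-15)·9 - 28·(-28) = -135 - (-784) = 649
k: 28·16 - (-12)·9 = 448 - (-108) = 556
p × q = (576, 649, 556)
|p × q| = √(576² + 649² + 556²) = √1062113 ≈ 1030.5887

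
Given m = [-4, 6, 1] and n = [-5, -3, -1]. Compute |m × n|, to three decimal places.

43.058

i: 6·(-1) - 1·(-3) = -6 - (-3) = -3
j: 1·(-5) - (-4)·(-1) = -5 - 4 = -9
k: (-4)·(-3) - 6·(-5) = 12 - (-30) = 42
m × n = (-3, -9, 42)
|m × n| = √((-3)² + (-9)² + 42²) = √1854 ≈ 43.0581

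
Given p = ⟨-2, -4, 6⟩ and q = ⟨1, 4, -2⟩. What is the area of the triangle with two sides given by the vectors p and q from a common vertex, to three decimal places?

i: (-4)·(-2) - 6·4 = 8 - 24 = -16
j: 6·1 - (-2)·(-2) = 6 - 4 = 2
k: (-2)·4 - (-4)·1 = -8 - (-4) = -4
p × q = (-16, 2, -4)
|p × q| = √((-16)² + 2² + (-4)²) = √276 ≈ 16.6132
area = ½ · 16.6132 ≈ 8.307

8.307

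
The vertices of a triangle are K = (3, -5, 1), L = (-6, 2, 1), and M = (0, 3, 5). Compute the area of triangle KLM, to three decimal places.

34.209

KL = (-9, 7, 0),  KM = (-3, 8, 4)
i: 7·4 - 0·8 = 28 - 0 = 28
j: 0·(-3) - (-9)·4 = 0 - (-36) = 36
k: (-9)·8 - 7·(-3) = -72 - (-21) = -51
KL × KM = (28, 36, -51)
|KL × KM| = √4681 ≈ 68.4178
area = ½ · 68.4178 ≈ 34.209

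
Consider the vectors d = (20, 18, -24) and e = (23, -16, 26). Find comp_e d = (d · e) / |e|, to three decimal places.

-11.825

d · e = 20·23 + 18·(-16) + (-24)·26 = 460 - 288 - 624 = -452
|e| = √(529 + 256 + 676) = √1461 ≈ 38.2230
comp_e d = -452 / √1461 ≈ -11.825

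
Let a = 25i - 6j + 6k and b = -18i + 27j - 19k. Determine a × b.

(-48, 367, 567)

i: (-6)·(-19) - 6·27 = 114 - 162 = -48
j: 6·(-18) - 25·(-19) = -108 - (-475) = 367
k: 25·27 - (-6)·(-18) = 675 - 108 = 567
a × b = (-48, 367, 567)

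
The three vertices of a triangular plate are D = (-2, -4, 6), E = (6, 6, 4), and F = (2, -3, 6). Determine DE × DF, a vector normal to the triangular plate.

(2, -8, -32)

DE = (8, 10, -2)
DF = (4, 1, 0)
i: 10·0 - (-2)·1 = 0 - (-2) = 2
j: (-2)·4 - 8·0 = -8 - 0 = -8
k: 8·1 - 10·4 = 8 - 40 = -32
DE × DF = (2, -8, -32)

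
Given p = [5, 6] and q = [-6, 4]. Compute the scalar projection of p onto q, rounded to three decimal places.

-0.832

p · q = 5·(-6) + 6·4 = -30 + 24 = -6
|q| = √(36 + 16) = √52 ≈ 7.2111
comp_q p = -6 / √52 ≈ -0.832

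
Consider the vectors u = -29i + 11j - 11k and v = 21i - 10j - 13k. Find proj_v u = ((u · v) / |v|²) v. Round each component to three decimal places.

u · v = (-29)·21 + 11·(-10) + (-11)·(-13) = -609 - 110 + 143 = -576
|v|² = 441 + 100 + 169 = 710
proj_v u = (-576/710) · (21, -10, -13) ≈ (-17.037, 8.113, 10.546)

(-17.037, 8.113, 10.546)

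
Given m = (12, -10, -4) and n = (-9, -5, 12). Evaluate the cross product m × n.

(-140, -108, -150)

i: (-10)·12 - (-4)·(-5) = -120 - 20 = -140
j: (-4)·(-9) - 12·12 = 36 - 144 = -108
k: 12·(-5) - (-10)·(-9) = -60 - 90 = -150
m × n = (-140, -108, -150)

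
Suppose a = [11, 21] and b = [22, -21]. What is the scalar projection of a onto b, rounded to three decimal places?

a · b = 11·22 + 21·(-21) = 242 - 441 = -199
|b| = √(484 + 441) = √925 ≈ 30.4138
comp_b a = -199 / √925 ≈ -6.543

-6.543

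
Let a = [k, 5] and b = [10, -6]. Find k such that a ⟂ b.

a · b = k·10 + 5·(-6) = -30 + 10k
Set equal to 0: 10k = 30, so k = 3.

3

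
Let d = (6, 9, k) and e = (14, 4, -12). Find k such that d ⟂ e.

10

d · e = 6·14 + 9·4 + k·(-12) = 120 - 12k
Set equal to 0: -12k = -120, so k = 10.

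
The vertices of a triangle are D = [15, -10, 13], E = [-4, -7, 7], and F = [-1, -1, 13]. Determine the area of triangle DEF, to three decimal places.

82.555

DE = (-19, 3, -6),  DF = (-16, 9, 0)
i: 3·0 - (-6)·9 = 0 - (-54) = 54
j: (-6)·(-16) - (-19)·0 = 96 - 0 = 96
k: (-19)·9 - 3·(-16) = -171 - (-48) = -123
DE × DF = (54, 96, -123)
|DE × DF| = √27261 ≈ 165.1091
area = ½ · 165.1091 ≈ 82.555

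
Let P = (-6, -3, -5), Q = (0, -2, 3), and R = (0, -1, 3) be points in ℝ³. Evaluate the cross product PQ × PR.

PQ = (6, 1, 8)
PR = (6, 2, 8)
i: 1·8 - 8·2 = 8 - 16 = -8
j: 8·6 - 6·8 = 48 - 48 = 0
k: 6·2 - 1·6 = 12 - 6 = 6
PQ × PR = (-8, 0, 6)

(-8, 0, 6)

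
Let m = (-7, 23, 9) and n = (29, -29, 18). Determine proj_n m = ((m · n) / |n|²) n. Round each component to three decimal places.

m · n = (-7)·29 + 23·(-29) + 9·18 = -203 - 667 + 162 = -708
|n|² = 841 + 841 + 324 = 2006
proj_n m = (-708/2006) · (29, -29, 18) ≈ (-10.235, 10.235, -6.353)

(-10.235, 10.235, -6.353)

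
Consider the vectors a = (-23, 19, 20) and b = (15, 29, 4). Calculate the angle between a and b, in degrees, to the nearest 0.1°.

76.0

a · b = (-23)·15 + 19·29 + 20·4 = -345 + 551 + 80 = 286
|a|² = 529 + 361 + 400 = 1290,  |a| = √1290 ≈ 35.916570
|b|² = 225 + 841 + 16 = 1082,  |b| = √1082 ≈ 32.893768
cos θ = 286 / (35.916570 · 32.893768) ≈ 0.24208
θ = arccos(0.24208) ≈ 76.0°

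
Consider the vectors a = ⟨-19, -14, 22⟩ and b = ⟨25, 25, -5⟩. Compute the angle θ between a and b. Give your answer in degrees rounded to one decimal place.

144.3

a · b = (-19)·25 + (-14)·25 + 22·(-5) = -475 - 350 - 110 = -935
|a|² = 361 + 196 + 484 = 1041,  |a| = √1041 ≈ 32.264532
|b|² = 625 + 625 + 25 = 1275,  |b| = √1275 ≈ 35.707142
cos θ = -935 / (32.264532 · 35.707142) ≈ -0.81158
θ = arccos(-0.81158) ≈ 144.3°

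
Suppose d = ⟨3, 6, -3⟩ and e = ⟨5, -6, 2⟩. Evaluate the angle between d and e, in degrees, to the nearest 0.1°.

117.1

d · e = 3·5 + 6·(-6) + (-3)·2 = 15 - 36 - 6 = -27
|d|² = 9 + 36 + 9 = 54,  |d| = √54 ≈ 7.348469
|e|² = 25 + 36 + 4 = 65,  |e| = √65 ≈ 8.062258
cos θ = -27 / (7.348469 · 8.062258) ≈ -0.45573
θ = arccos(-0.45573) ≈ 117.1°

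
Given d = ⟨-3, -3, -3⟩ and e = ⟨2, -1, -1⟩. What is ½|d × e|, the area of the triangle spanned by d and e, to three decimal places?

6.364

i: (-3)·(-1) - (-3)·(-1) = 3 - 3 = 0
j: (-3)·2 - (-3)·(-1) = -6 - 3 = -9
k: (-3)·(-1) - (-3)·2 = 3 - (-6) = 9
d × e = (0, -9, 9)
|d × e| = √(0² + (-9)² + 9²) = √162 ≈ 12.7279
area = ½ · 12.7279 ≈ 6.364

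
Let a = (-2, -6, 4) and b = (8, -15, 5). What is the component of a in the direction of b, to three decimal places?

5.305

a · b = (-2)·8 + (-6)·(-15) + 4·5 = -16 + 90 + 20 = 94
|b| = √(64 + 225 + 25) = √314 ≈ 17.7200
comp_b a = 94 / √314 ≈ 5.305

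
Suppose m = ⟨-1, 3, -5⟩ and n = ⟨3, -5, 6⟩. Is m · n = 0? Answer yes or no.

m · n = (-1)·3 + 3·(-5) + (-5)·6 = -3 - 15 - 30 = -48
Nonzero, so the vectors are not orthogonal.

no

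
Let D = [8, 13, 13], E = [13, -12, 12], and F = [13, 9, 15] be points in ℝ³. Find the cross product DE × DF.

(-54, -15, 105)

DE = (5, -25, -1)
DF = (5, -4, 2)
i: (-25)·2 - (-1)·(-4) = -50 - 4 = -54
j: (-1)·5 - 5·2 = -5 - 10 = -15
k: 5·(-4) - (-25)·5 = -20 - (-125) = 105
DE × DF = (-54, -15, 105)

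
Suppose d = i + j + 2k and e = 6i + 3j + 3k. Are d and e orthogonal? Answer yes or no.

d · e = 1·6 + 1·3 + 2·3 = 6 + 3 + 6 = 15
Nonzero, so the vectors are not orthogonal.

no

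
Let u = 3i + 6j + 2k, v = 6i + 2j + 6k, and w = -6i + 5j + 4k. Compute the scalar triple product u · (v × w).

-342

v × w:
i: 2·4 - 6·5 = 8 - 30 = -22
j: 6·(-6) - 6·4 = -36 - 24 = -60
k: 6·5 - 2·(-6) = 30 - (-12) = 42
v × w = (-22, -60, 42)
u · (v × w) = 3·(-22) + 6·(-60) + 2·42 = -66 - 360 + 84 = -342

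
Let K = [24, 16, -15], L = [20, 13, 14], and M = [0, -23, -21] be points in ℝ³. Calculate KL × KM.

(1149, -720, 84)

KL = (-4, -3, 29)
KM = (-24, -39, -6)
i: (-3)·(-6) - 29·(-39) = 18 - (-1131) = 1149
j: 29·(-24) - (-4)·(-6) = -696 - 24 = -720
k: (-4)·(-39) - (-3)·(-24) = 156 - 72 = 84
KL × KM = (1149, -720, 84)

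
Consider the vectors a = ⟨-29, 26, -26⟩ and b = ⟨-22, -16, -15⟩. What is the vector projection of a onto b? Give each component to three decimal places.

(-13.952, -10.147, -9.513)

a · b = (-29)·(-22) + 26·(-16) + (-26)·(-15) = 638 - 416 + 390 = 612
|b|² = 484 + 256 + 225 = 965
proj_b a = (612/965) · (-22, -16, -15) ≈ (-13.952, -10.147, -9.513)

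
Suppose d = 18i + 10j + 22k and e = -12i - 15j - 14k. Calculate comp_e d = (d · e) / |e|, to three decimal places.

-28.355

d · e = 18·(-12) + 10·(-15) + 22·(-14) = -216 - 150 - 308 = -674
|e| = √(144 + 225 + 196) = √565 ≈ 23.7697
comp_e d = -674 / √565 ≈ -28.355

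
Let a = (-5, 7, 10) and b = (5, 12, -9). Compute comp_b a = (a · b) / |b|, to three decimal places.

-1.961

a · b = (-5)·5 + 7·12 + 10·(-9) = -25 + 84 - 90 = -31
|b| = √(25 + 144 + 81) = √250 ≈ 15.8114
comp_b a = -31 / √250 ≈ -1.961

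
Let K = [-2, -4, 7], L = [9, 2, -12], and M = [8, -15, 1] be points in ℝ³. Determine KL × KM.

KL = (11, 6, -19)
KM = (10, -11, -6)
i: 6·(-6) - (-19)·(-11) = -36 - 209 = -245
j: (-19)·10 - 11·(-6) = -190 - (-66) = -124
k: 11·(-11) - 6·10 = -121 - 60 = -181
KL × KM = (-245, -124, -181)

(-245, -124, -181)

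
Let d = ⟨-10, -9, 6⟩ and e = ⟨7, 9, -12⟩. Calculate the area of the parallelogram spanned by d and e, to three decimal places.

98.636

i: (-9)·(-12) - 6·9 = 108 - 54 = 54
j: 6·7 - (-10)·(-12) = 42 - 120 = -78
k: (-10)·9 - (-9)·7 = -90 - (-63) = -27
d × e = (54, -78, -27)
|d × e| = √(54² + (-78)² + (-27)²) = √9729 ≈ 98.6357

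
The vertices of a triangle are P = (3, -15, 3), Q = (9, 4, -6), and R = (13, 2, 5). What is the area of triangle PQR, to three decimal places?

PQ = (6, 19, -9),  PR = (10, 17, 2)
i: 19·2 - (-9)·17 = 38 - (-153) = 191
j: (-9)·10 - 6·2 = -90 - 12 = -102
k: 6·17 - 19·10 = 102 - 190 = -88
PQ × PR = (191, -102, -88)
|PQ × PR| = √54629 ≈ 233.7285
area = ½ · 233.7285 ≈ 116.864

116.864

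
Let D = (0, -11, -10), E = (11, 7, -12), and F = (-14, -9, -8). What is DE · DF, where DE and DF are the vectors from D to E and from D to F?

-122

DE = E − D = (11, 18, -2)
DF = F − D = (-14, 2, 2)
DE · DF = 11·(-14) + 18·2 + (-2)·2 = -154 + 36 - 4 = -122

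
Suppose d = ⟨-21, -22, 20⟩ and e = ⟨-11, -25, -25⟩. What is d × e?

i: (-22)·(-25) - 20·(-25) = 550 - (-500) = 1050
j: 20·(-11) - (-21)·(-25) = -220 - 525 = -745
k: (-21)·(-25) - (-22)·(-11) = 525 - 242 = 283
d × e = (1050, -745, 283)

(1050, -745, 283)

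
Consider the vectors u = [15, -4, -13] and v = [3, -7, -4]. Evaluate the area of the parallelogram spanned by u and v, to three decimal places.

121.305

i: (-4)·(-4) - (-13)·(-7) = 16 - 91 = -75
j: (-13)·3 - 15·(-4) = -39 - (-60) = 21
k: 15·(-7) - (-4)·3 = -105 - (-12) = -93
u × v = (-75, 21, -93)
|u × v| = √((-75)² + 21² + (-93)²) = √14715 ≈ 121.3054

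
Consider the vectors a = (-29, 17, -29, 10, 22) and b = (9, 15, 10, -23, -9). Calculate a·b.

a · b = (-29)·9 + 17·15 + (-29)·10 + 10·(-23) + 22·(-9) = -261 + 255 - 290 - 230 - 198 = -724

-724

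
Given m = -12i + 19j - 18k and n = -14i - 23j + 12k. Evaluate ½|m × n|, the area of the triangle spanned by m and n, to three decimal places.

i: 19·12 - (-18)·(-23) = 228 - 414 = -186
j: (-18)·(-14) - (-12)·12 = 252 - (-144) = 396
k: (-12)·(-23) - 19·(-14) = 276 - (-266) = 542
m × n = (-186, 396, 542)
|m × n| = √((-186)² + 396² + 542²) = √485176 ≈ 696.5458
area = ½ · 696.5458 ≈ 348.273

348.273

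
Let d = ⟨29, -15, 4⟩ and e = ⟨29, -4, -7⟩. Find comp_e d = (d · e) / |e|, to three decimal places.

29.003

d · e = 29·29 + (-15)·(-4) + 4·(-7) = 841 + 60 - 28 = 873
|e| = √(841 + 16 + 49) = √906 ≈ 30.0998
comp_e d = 873 / √906 ≈ 29.003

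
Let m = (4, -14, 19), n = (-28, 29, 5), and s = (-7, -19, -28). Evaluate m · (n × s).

n × s:
i: 29·(-28) - 5·(-19) = -812 - (-95) = -717
j: 5·(-7) - (-28)·(-28) = -35 - 784 = -819
k: (-28)·(-19) - 29·(-7) = 532 - (-203) = 735
n × s = (-717, -819, 735)
m · (n × s) = 4·(-717) + (-14)·(-819) + 19·735 = -2868 + 11466 + 13965 = 22563

22563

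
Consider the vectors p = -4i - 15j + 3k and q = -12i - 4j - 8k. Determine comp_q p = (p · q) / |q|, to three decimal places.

p · q = (-4)·(-12) + (-15)·(-4) + 3·(-8) = 48 + 60 - 24 = 84
|q| = √(144 + 16 + 64) = √224 ≈ 14.9666
comp_q p = 84 / √224 ≈ 5.612

5.612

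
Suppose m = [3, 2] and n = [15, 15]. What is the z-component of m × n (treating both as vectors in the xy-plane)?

3·15 - 2·15 = 45 - 30 = 15

15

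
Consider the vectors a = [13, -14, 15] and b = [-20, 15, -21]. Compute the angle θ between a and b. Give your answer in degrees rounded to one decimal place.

171.8

a · b = 13·(-20) + (-14)·15 + 15·(-21) = -260 - 210 - 315 = -785
|a|² = 169 + 196 + 225 = 590,  |a| = √590 ≈ 24.289916
|b|² = 400 + 225 + 441 = 1066,  |b| = √1066 ≈ 32.649655
cos θ = -785 / (24.289916 · 32.649655) ≈ -0.98984
θ = arccos(-0.98984) ≈ 171.8°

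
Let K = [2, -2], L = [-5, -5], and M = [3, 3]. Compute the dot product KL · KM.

-22

KL = L − K = (-7, -3)
KM = M − K = (1, 5)
KL · KM = (-7)·1 + (-3)·5 = -7 - 15 = -22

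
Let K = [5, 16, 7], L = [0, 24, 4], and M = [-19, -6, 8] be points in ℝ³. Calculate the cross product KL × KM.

KL = (-5, 8, -3)
KM = (-24, -22, 1)
i: 8·1 - (-3)·(-22) = 8 - 66 = -58
j: (-3)·(-24) - (-5)·1 = 72 - (-5) = 77
k: (-5)·(-22) - 8·(-24) = 110 - (-192) = 302
KL × KM = (-58, 77, 302)

(-58, 77, 302)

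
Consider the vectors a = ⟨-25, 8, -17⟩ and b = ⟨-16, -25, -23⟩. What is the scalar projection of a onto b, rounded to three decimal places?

a · b = (-25)·(-16) + 8·(-25) + (-17)·(-23) = 400 - 200 + 391 = 591
|b| = √(256 + 625 + 529) = √1410 ≈ 37.5500
comp_b a = 591 / √1410 ≈ 15.739

15.739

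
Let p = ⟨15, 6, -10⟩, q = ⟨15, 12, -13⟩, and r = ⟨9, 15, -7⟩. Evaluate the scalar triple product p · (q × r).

q × r:
i: 12·(-7) - (-13)·15 = -84 - (-195) = 111
j: (-13)·9 - 15·(-7) = -117 - (-105) = -12
k: 15·15 - 12·9 = 225 - 108 = 117
q × r = (111, -12, 117)
p · (q × r) = 15·111 + 6·(-12) + (-10)·117 = 1665 - 72 - 1170 = 423

423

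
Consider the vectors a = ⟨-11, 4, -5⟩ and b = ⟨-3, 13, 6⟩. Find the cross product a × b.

(89, 81, -131)

i: 4·6 - (-5)·13 = 24 - (-65) = 89
j: (-5)·(-3) - (-11)·6 = 15 - (-66) = 81
k: (-11)·13 - 4·(-3) = -143 - (-12) = -131
a × b = (89, 81, -131)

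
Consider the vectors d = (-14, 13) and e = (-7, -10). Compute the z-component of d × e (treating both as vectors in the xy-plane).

(-14)·(-10) - 13·(-7) = 140 - (-91) = 231

231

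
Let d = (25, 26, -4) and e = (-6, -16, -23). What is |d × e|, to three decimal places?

i: 26·(-23) - (-4)·(-16) = -598 - 64 = -662
j: (-4)·(-6) - 25·(-23) = 24 - (-575) = 599
k: 25·(-16) - 26·(-6) = -400 - (-156) = -244
d × e = (-662, 599, -244)
|d × e| = √((-662)² + 599² + (-244)²) = √856581 ≈ 925.5166

925.517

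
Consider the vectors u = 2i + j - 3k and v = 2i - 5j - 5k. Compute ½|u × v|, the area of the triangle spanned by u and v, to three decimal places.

11.832

i: 1·(-5) - (-3)·(-5) = -5 - 15 = -20
j: (-3)·2 - 2·(-5) = -6 - (-10) = 4
k: 2·(-5) - 1·2 = -10 - 2 = -12
u × v = (-20, 4, -12)
|u × v| = √((-20)² + 4² + (-12)²) = √560 ≈ 23.6643
area = ½ · 23.6643 ≈ 11.832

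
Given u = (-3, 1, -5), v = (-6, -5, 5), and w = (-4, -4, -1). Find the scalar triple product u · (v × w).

v × w:
i: (-5)·(-1) - 5·(-4) = 5 - (-20) = 25
j: 5·(-4) - (-6)·(-1) = -20 - 6 = -26
k: (-6)·(-4) - (-5)·(-4) = 24 - 20 = 4
v × w = (25, -26, 4)
u · (v × w) = (-3)·25 + 1·(-26) + (-5)·4 = -75 - 26 - 20 = -121

-121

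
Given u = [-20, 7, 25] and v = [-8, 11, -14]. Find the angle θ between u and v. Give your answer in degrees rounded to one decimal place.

u · v = (-20)·(-8) + 7·11 + 25·(-14) = 160 + 77 - 350 = -113
|u|² = 400 + 49 + 625 = 1074,  |u| = √1074 ≈ 32.771939
|v|² = 64 + 121 + 196 = 381,  |v| = √381 ≈ 19.519221
cos θ = -113 / (32.771939 · 19.519221) ≈ -0.17665
θ = arccos(-0.17665) ≈ 100.2°

100.2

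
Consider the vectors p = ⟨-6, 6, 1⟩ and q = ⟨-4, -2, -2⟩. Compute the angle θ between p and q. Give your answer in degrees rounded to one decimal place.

p · q = (-6)·(-4) + 6·(-2) + 1·(-2) = 24 - 12 - 2 = 10
|p|² = 36 + 36 + 1 = 73,  |p| = √73 ≈ 8.544004
|q|² = 16 + 4 + 4 = 24,  |q| = √24 ≈ 4.898979
cos θ = 10 / (8.544004 · 4.898979) ≈ 0.23891
θ = arccos(0.23891) ≈ 76.2°

76.2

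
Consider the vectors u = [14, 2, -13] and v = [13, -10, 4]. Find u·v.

110

u · v = 14·13 + 2·(-10) + (-13)·4 = 182 - 20 - 52 = 110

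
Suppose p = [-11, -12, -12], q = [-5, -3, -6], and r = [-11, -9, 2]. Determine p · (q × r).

-396

q × r:
i: (-3)·2 - (-6)·(-9) = -6 - 54 = -60
j: (-6)·(-11) - (-5)·2 = 66 - (-10) = 76
k: (-5)·(-9) - (-3)·(-11) = 45 - 33 = 12
q × r = (-60, 76, 12)
p · (q × r) = (-11)·(-60) + (-12)·76 + (-12)·12 = 660 - 912 - 144 = -396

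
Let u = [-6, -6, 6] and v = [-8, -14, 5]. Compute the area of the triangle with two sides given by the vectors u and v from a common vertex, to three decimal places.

33.675

i: (-6)·5 - 6·(-14) = -30 - (-84) = 54
j: 6·(-8) - (-6)·5 = -48 - (-30) = -18
k: (-6)·(-14) - (-6)·(-8) = 84 - 48 = 36
u × v = (54, -18, 36)
|u × v| = √(54² + (-18)² + 36²) = √4536 ≈ 67.3498
area = ½ · 67.3498 ≈ 33.675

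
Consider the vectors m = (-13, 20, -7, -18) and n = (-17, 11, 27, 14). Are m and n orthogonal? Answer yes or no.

yes

m · n = (-13)·(-17) + 20·11 + (-7)·27 + (-18)·14 = 221 + 220 - 189 - 252 = 0
Zero, so the vectors are orthogonal.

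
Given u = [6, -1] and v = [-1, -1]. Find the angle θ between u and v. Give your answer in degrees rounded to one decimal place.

125.5

u · v = 6·(-1) + (-1)·(-1) = -6 + 1 = -5
|u|² = 36 + 1 = 37,  |u| = √37 ≈ 6.082763
|v|² = 1 + 1 = 2,  |v| = √2 ≈ 1.414214
cos θ = -5 / (6.082763 · 1.414214) ≈ -0.58124
θ = arccos(-0.58124) ≈ 125.5°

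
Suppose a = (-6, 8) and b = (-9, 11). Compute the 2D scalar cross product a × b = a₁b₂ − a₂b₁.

6

(-6)·11 - 8·(-9) = -66 - (-72) = 6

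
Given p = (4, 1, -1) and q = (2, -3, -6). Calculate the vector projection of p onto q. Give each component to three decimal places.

p · q = 4·2 + 1·(-3) + (-1)·(-6) = 8 - 3 + 6 = 11
|q|² = 4 + 9 + 36 = 49
proj_q p = (11/49) · (2, -3, -6) ≈ (0.449, -0.673, -1.347)

(0.449, -0.673, -1.347)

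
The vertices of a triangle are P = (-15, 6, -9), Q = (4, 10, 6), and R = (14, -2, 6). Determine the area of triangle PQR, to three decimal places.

PQ = (19, 4, 15),  PR = (29, -8, 15)
i: 4·15 - 15·(-8) = 60 - (-120) = 180
j: 15·29 - 19·15 = 435 - 285 = 150
k: 19·(-8) - 4·29 = -152 - 116 = -268
PQ × PR = (180, 150, -268)
|PQ × PR| = √126724 ≈ 355.9831
area = ½ · 355.9831 ≈ 177.992

177.992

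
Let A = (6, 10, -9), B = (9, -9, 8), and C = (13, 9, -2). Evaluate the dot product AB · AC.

159

AB = B − A = (3, -19, 17)
AC = C − A = (7, -1, 7)
AB · AC = 3·7 + (-19)·(-1) + 17·7 = 21 + 19 + 119 = 159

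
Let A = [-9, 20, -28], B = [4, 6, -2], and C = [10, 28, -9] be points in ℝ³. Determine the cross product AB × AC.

AB = (13, -14, 26)
AC = (19, 8, 19)
i: (-14)·19 - 26·8 = -266 - 208 = -474
j: 26·19 - 13·19 = 494 - 247 = 247
k: 13·8 - (-14)·19 = 104 - (-266) = 370
AB × AC = (-474, 247, 370)

(-474, 247, 370)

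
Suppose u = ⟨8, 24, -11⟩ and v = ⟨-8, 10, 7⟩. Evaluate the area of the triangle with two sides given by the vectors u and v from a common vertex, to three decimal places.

i: 24·7 - (-11)·10 = 168 - (-110) = 278
j: (-11)·(-8) - 8·7 = 88 - 56 = 32
k: 8·10 - 24·(-8) = 80 - (-192) = 272
u × v = (278, 32, 272)
|u × v| = √(278² + 32² + 272²) = √152292 ≈ 390.2461
area = ½ · 390.2461 ≈ 195.123

195.123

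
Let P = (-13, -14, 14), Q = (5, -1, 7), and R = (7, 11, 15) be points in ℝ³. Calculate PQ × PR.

PQ = (18, 13, -7)
PR = (20, 25, 1)
i: 13·1 - (-7)·25 = 13 - (-175) = 188
j: (-7)·20 - 18·1 = -140 - 18 = -158
k: 18·25 - 13·20 = 450 - 260 = 190
PQ × PR = (188, -158, 190)

(188, -158, 190)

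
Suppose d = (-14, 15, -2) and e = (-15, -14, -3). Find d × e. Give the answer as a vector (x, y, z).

i: 15·(-3) - (-2)·(-14) = -45 - 28 = -73
j: (-2)·(-15) - (-14)·(-3) = 30 - 42 = -12
k: (-14)·(-14) - 15·(-15) = 196 - (-225) = 421
d × e = (-73, -12, 421)

(-73, -12, 421)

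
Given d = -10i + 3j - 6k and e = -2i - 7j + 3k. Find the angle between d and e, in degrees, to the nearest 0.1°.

101.6

d · e = (-10)·(-2) + 3·(-7) + (-6)·3 = 20 - 21 - 18 = -19
|d|² = 100 + 9 + 36 = 145,  |d| = √145 ≈ 12.041595
|e|² = 4 + 49 + 9 = 62,  |e| = √62 ≈ 7.874008
cos θ = -19 / (12.041595 · 7.874008) ≈ -0.20039
θ = arccos(-0.20039) ≈ 101.6°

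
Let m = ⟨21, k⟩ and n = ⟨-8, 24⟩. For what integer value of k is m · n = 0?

7

m · n = 21·(-8) + k·24 = -168 + 24k
Set equal to 0: 24k = 168, so k = 7.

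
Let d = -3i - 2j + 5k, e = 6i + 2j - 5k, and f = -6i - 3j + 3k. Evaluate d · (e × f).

-27

e × f:
i: 2·3 - (-5)·(-3) = 6 - 15 = -9
j: (-5)·(-6) - 6·3 = 30 - 18 = 12
k: 6·(-3) - 2·(-6) = -18 - (-12) = -6
e × f = (-9, 12, -6)
d · (e × f) = (-3)·(-9) + (-2)·12 + 5·(-6) = 27 - 24 - 30 = -27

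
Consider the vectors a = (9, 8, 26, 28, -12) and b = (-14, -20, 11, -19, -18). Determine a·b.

-316

a · b = 9·(-14) + 8·(-20) + 26·11 + 28·(-19) + (-12)·(-18) = -126 - 160 + 286 - 532 + 216 = -316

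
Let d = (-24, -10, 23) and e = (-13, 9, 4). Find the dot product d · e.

d · e = (-24)·(-13) + (-10)·9 + 23·4 = 312 - 90 + 92 = 314

314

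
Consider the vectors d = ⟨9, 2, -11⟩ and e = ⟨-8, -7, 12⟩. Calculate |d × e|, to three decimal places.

i: 2·12 - (-11)·(-7) = 24 - 77 = -53
j: (-11)·(-8) - 9·12 = 88 - 108 = -20
k: 9·(-7) - 2·(-8) = -63 - (-16) = -47
d × e = (-53, -20, -47)
|d × e| = √((-53)² + (-20)² + (-47)²) = √5418 ≈ 73.6071

73.607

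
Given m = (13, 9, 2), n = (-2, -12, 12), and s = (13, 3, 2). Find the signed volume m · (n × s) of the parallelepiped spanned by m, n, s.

n × s:
i: (-12)·2 - 12·3 = -24 - 36 = -60
j: 12·13 - (-2)·2 = 156 - (-4) = 160
k: (-2)·3 - (-12)·13 = -6 - (-156) = 150
n × s = (-60, 160, 150)
m · (n × s) = 13·(-60) + 9·160 + 2·150 = -780 + 1440 + 300 = 960

960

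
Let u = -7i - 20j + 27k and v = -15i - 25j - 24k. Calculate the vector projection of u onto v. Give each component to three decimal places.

(0.452, 0.754, 0.724)

u · v = (-7)·(-15) + (-20)·(-25) + 27·(-24) = 105 + 500 - 648 = -43
|v|² = 225 + 625 + 576 = 1426
proj_v u = (-43/1426) · (-15, -25, -24) ≈ (0.452, 0.754, 0.724)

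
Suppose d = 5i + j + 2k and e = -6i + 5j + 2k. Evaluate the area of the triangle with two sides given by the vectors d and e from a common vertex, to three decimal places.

19.423

i: 1·2 - 2·5 = 2 - 10 = -8
j: 2·(-6) - 5·2 = -12 - 10 = -22
k: 5·5 - 1·(-6) = 25 - (-6) = 31
d × e = (-8, -22, 31)
|d × e| = √((-8)² + (-22)² + 31²) = √1509 ≈ 38.8458
area = ½ · 38.8458 ≈ 19.423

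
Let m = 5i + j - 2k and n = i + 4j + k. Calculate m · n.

m · n = 5·1 + 1·4 + (-2)·1 = 5 + 4 - 2 = 7

7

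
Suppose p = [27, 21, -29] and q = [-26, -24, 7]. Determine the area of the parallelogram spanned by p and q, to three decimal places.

794.374

i: 21·7 - (-29)·(-24) = 147 - 696 = -549
j: (-29)·(-26) - 27·7 = 754 - 189 = 565
k: 27·(-24) - 21·(-26) = -648 - (-546) = -102
p × q = (-549, 565, -102)
|p × q| = √((-549)² + 565² + (-102)²) = √631030 ≈ 794.3740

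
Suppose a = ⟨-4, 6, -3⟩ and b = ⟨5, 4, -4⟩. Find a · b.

16

a · b = (-4)·5 + 6·4 + (-3)·(-4) = -20 + 24 + 12 = 16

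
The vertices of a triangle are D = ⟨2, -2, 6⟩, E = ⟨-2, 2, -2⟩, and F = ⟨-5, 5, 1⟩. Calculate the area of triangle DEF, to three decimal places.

DE = (-4, 4, -8),  DF = (-7, 7, -5)
i: 4·(-5) - (-8)·7 = -20 - (-56) = 36
j: (-8)·(-7) - (-4)·(-5) = 56 - 20 = 36
k: (-4)·7 - 4·(-7) = -28 - (-28) = 0
DE × DF = (36, 36, 0)
|DE × DF| = √2592 ≈ 50.9117
area = ½ · 50.9117 ≈ 25.456

25.456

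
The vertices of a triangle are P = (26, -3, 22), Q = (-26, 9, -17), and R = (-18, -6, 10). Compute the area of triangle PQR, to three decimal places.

657.351

PQ = (-52, 12, -39),  PR = (-44, -3, -12)
i: 12·(-12) - (-39)·(-3) = -144 - 117 = -261
j: (-39)·(-44) - (-52)·(-12) = 1716 - 624 = 1092
k: (-52)·(-3) - 12·(-44) = 156 - (-528) = 684
PQ × PR = (-261, 1092, 684)
|PQ × PR| = √1728441 ≈ 1314.7019
area = ½ · 1314.7019 ≈ 657.351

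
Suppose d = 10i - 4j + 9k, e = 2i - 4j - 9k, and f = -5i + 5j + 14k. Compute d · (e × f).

-268

e × f:
i: (-4)·14 - (-9)·5 = -56 - (-45) = -11
j: (-9)·(-5) - 2·14 = 45 - 28 = 17
k: 2·5 - (-4)·(-5) = 10 - 20 = -10
e × f = (-11, 17, -10)
d · (e × f) = 10·(-11) + (-4)·17 + 9·(-10) = -110 - 68 - 90 = -268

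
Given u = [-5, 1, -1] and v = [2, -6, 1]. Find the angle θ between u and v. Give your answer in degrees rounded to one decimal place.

120.7

u · v = (-5)·2 + 1·(-6) + (-1)·1 = -10 - 6 - 1 = -17
|u|² = 25 + 1 + 1 = 27,  |u| = √27 ≈ 5.196152
|v|² = 4 + 36 + 1 = 41,  |v| = √41 ≈ 6.403124
cos θ = -17 / (5.196152 · 6.403124) ≈ -0.51095
θ = arccos(-0.51095) ≈ 120.7°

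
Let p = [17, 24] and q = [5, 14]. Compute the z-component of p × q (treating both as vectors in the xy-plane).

118

17·14 - 24·5 = 238 - 120 = 118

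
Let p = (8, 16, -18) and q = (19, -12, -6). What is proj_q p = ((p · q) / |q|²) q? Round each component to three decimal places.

p · q = 8·19 + 16·(-12) + (-18)·(-6) = 152 - 192 + 108 = 68
|q|² = 361 + 144 + 36 = 541
proj_q p = (68/541) · (19, -12, -6) ≈ (2.388, -1.508, -0.754)

(2.388, -1.508, -0.754)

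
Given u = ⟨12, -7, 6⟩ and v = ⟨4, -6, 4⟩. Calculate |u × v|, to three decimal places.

i: (-7)·4 - 6·(-6) = -28 - (-36) = 8
j: 6·4 - 12·4 = 24 - 48 = -24
k: 12·(-6) - (-7)·4 = -72 - (-28) = -44
u × v = (8, -24, -44)
|u × v| = √(8² + (-24)² + (-44)²) = √2576 ≈ 50.7543

50.754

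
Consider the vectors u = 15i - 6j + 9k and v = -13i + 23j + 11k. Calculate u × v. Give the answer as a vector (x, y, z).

i: (-6)·11 - 9·23 = -66 - 207 = -273
j: 9·(-13) - 15·11 = -117 - 165 = -282
k: 15·23 - (-6)·(-13) = 345 - 78 = 267
u × v = (-273, -282, 267)

(-273, -282, 267)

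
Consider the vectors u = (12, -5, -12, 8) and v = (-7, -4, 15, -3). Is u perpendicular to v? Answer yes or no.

no

u · v = 12·(-7) + (-5)·(-4) + (-12)·15 + 8·(-3) = -84 + 20 - 180 - 24 = -268
Nonzero, so the vectors are not orthogonal.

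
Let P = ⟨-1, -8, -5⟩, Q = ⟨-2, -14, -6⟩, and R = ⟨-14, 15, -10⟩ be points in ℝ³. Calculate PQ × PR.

PQ = (-1, -6, -1)
PR = (-13, 23, -5)
i: (-6)·(-5) - (-1)·23 = 30 - (-23) = 53
j: (-1)·(-13) - (-1)·(-5) = 13 - 5 = 8
k: (-1)·23 - (-6)·(-13) = -23 - 78 = -101
PQ × PR = (53, 8, -101)

(53, 8, -101)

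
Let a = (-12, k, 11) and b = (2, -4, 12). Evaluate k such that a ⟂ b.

a · b = (-12)·2 + k·(-4) + 11·12 = 108 - 4k
Set equal to 0: -4k = -108, so k = 27.

27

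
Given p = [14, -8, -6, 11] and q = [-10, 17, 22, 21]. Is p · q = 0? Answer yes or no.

no

p · q = 14·(-10) + (-8)·17 + (-6)·22 + 11·21 = -140 - 136 - 132 + 231 = -177
Nonzero, so the vectors are not orthogonal.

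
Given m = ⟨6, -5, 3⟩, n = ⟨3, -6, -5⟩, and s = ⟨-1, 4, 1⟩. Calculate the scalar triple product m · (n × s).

92

n × s:
i: (-6)·1 - (-5)·4 = -6 - (-20) = 14
j: (-5)·(-1) - 3·1 = 5 - 3 = 2
k: 3·4 - (-6)·(-1) = 12 - 6 = 6
n × s = (14, 2, 6)
m · (n × s) = 6·14 + (-5)·2 + 3·6 = 84 - 10 + 18 = 92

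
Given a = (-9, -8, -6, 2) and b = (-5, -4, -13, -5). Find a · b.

145

a · b = (-9)·(-5) + (-8)·(-4) + (-6)·(-13) + 2·(-5) = 45 + 32 + 78 - 10 = 145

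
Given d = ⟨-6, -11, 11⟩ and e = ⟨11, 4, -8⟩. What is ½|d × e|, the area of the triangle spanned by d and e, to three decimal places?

i: (-11)·(-8) - 11·4 = 88 - 44 = 44
j: 11·11 - (-6)·(-8) = 121 - 48 = 73
k: (-6)·4 - (-11)·11 = -24 - (-121) = 97
d × e = (44, 73, 97)
|d × e| = √(44² + 73² + 97²) = √16674 ≈ 129.1278
area = ½ · 129.1278 ≈ 64.564

64.564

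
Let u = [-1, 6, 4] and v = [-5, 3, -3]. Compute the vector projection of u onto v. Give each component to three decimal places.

u · v = (-1)·(-5) + 6·3 + 4·(-3) = 5 + 18 - 12 = 11
|v|² = 25 + 9 + 9 = 43
proj_v u = (11/43) · (-5, 3, -3) ≈ (-1.279, 0.767, -0.767)

(-1.279, 0.767, -0.767)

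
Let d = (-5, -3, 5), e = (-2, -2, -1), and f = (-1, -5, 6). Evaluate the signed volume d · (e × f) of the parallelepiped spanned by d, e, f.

e × f:
i: (-2)·6 - (-1)·(-5) = -12 - 5 = -17
j: (-1)·(-1) - (-2)·6 = 1 - (-12) = 13
k: (-2)·(-5) - (-2)·(-1) = 10 - 2 = 8
e × f = (-17, 13, 8)
d · (e × f) = (-5)·(-17) + (-3)·13 + 5·8 = 85 - 39 + 40 = 86

86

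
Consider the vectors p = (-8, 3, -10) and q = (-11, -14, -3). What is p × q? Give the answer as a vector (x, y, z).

i: 3·(-3) - (-10)·(-14) = -9 - 140 = -149
j: (-10)·(-11) - (-8)·(-3) = 110 - 24 = 86
k: (-8)·(-14) - 3·(-11) = 112 - (-33) = 145
p × q = (-149, 86, 145)

(-149, 86, 145)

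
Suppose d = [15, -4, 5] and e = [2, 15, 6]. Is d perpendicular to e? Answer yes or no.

yes

d · e = 15·2 + (-4)·15 + 5·6 = 30 - 60 + 30 = 0
Zero, so the vectors are orthogonal.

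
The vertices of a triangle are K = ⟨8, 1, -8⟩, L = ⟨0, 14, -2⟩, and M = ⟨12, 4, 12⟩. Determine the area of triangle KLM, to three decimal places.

KL = (-8, 13, 6),  KM = (4, 3, 20)
i: 13·20 - 6·3 = 260 - 18 = 242
j: 6·4 - (-8)·20 = 24 - (-160) = 184
k: (-8)·3 - 13·4 = -24 - 52 = -76
KL × KM = (242, 184, -76)
|KL × KM| = √98196 ≈ 313.3624
area = ½ · 313.3624 ≈ 156.681

156.681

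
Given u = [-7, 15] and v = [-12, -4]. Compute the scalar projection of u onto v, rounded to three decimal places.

u · v = (-7)·(-12) + 15·(-4) = 84 - 60 = 24
|v| = √(144 + 16) = √160 ≈ 12.6491
comp_v u = 24 / √160 ≈ 1.897

1.897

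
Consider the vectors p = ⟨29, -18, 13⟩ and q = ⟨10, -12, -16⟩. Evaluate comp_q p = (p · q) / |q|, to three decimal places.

p · q = 29·10 + (-18)·(-12) + 13·(-16) = 290 + 216 - 208 = 298
|q| = √(100 + 144 + 256) = √500 ≈ 22.3607
comp_q p = 298 / √500 ≈ 13.327

13.327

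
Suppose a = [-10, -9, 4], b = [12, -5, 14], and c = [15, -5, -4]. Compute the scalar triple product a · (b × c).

-3162

b × c:
i: (-5)·(-4) - 14·(-5) = 20 - (-70) = 90
j: 14·15 - 12·(-4) = 210 - (-48) = 258
k: 12·(-5) - (-5)·15 = -60 - (-75) = 15
b × c = (90, 258, 15)
a · (b × c) = (-10)·90 + (-9)·258 + 4·15 = -900 - 2322 + 60 = -3162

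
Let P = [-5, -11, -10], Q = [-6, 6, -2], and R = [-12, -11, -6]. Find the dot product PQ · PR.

39

PQ = Q − P = (-1, 17, 8)
PR = R − P = (-7, 0, 4)
PQ · PR = (-1)·(-7) + 17·0 + 8·4 = 7 + 0 + 32 = 39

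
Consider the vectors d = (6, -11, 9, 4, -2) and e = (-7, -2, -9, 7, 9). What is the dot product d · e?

d · e = 6·(-7) + (-11)·(-2) + 9·(-9) + 4·7 + (-2)·9 = -42 + 22 - 81 + 28 - 18 = -91

-91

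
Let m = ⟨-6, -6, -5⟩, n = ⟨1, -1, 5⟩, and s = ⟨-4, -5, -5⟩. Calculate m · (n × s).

-45

n × s:
i: (-1)·(-5) - 5·(-5) = 5 - (-25) = 30
j: 5·(-4) - 1·(-5) = -20 - (-5) = -15
k: 1·(-5) - (-1)·(-4) = -5 - 4 = -9
n × s = (30, -15, -9)
m · (n × s) = (-6)·30 + (-6)·(-15) + (-5)·(-9) = -180 + 90 + 45 = -45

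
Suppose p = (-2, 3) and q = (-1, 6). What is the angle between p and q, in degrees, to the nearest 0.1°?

p · q = (-2)·(-1) + 3·6 = 2 + 18 = 20
|p|² = 4 + 9 = 13,  |p| = √13 ≈ 3.605551
|q|² = 1 + 36 = 37,  |q| = √37 ≈ 6.082763
cos θ = 20 / (3.605551 · 6.082763) ≈ 0.91192
θ = arccos(0.91192) ≈ 24.2°

24.2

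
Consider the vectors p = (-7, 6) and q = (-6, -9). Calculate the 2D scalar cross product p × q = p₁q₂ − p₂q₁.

(-7)·(-9) - 6·(-6) = 63 - (-36) = 99

99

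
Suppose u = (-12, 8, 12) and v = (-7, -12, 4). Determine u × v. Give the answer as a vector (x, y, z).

(176, -36, 200)

i: 8·4 - 12·(-12) = 32 - (-144) = 176
j: 12·(-7) - (-12)·4 = -84 - (-48) = -36
k: (-12)·(-12) - 8·(-7) = 144 - (-56) = 200
u × v = (176, -36, 200)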